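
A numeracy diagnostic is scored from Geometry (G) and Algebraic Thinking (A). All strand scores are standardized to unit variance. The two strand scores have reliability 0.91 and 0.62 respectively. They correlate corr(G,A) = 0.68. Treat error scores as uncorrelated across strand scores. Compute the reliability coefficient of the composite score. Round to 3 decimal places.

Var(G+A) = 2 + 2·[0.68] = 2 + 1.36 = 3.36.
Under uncorrelated errors the observed covariances equal the true-score covariances, so only the own-variance terms attenuate.
True-score variance = [0.91 + 0.62] + 1.36 = 1.53 + 1.36 = 2.89.
Reliability = 2.89 / 3.36 = 0.860.

0.860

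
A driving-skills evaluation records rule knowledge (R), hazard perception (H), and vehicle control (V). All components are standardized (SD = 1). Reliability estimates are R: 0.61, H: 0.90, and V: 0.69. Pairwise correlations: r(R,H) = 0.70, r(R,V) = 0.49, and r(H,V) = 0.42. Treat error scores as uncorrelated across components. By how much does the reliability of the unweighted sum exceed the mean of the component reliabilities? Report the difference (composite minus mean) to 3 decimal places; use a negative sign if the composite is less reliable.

Var(sum) = 3 + 3.22 = 6.22; true-score variance = 2.2 + 3.22 = 5.42; composite reliability = 0.8714.
Mean component reliability = 0.7333.
Difference = 0.8714 − 0.7333 = 0.138.

0.138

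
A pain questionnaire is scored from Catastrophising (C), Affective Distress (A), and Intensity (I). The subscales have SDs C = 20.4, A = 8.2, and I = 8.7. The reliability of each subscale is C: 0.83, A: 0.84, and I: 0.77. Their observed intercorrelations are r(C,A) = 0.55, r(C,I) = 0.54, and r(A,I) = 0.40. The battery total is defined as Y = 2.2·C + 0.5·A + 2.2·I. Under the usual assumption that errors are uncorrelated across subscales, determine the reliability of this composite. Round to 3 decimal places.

Var(Y) = 2.2²·20.4² + 0.5²·8.2² + 2.2²·8.7² + 2·[1.1·20.4·8.2·0.55 + 4.84·20.4·8.7·0.54 + 1.1·8.2·8.7·0.40] = 2397.36 + 1192.91 = 3590.28.
Under uncorrelated errors the observed covariances equal the true-score covariances, so only the own-variance terms attenuate.
True-score variance = [2.2²·20.4²·0.83 + 0.5²·8.2²·0.84 + 2.2²·8.7²·0.77] + 1192.91 = 1968 + 1192.91 = 3160.91.
Reliability = 3160.91 / 3590.28 = 0.880.

0.880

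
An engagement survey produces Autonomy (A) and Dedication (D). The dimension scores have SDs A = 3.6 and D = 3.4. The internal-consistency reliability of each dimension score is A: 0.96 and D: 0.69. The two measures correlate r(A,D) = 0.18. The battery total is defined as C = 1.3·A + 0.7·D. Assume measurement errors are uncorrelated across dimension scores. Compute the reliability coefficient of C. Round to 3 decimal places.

Var(C) = 1.3²·3.6² + 0.7²·3.4² + 2·[0.91·3.6·3.4·0.18] = 27.5668 + 4.00982 = 31.5766.
Because errors are independent across components, Cov(Tᵢ,Tⱼ) = Cov(Xᵢ,Xⱼ); the off-diagonal part of the true-score variance is the same as above.
True-score variance = [1.3²·3.6²·0.96 + 0.7²·3.4²·0.69] + 4.00982 = 24.9347 + 4.00982 = 28.9446.
Reliability = 28.9446 / 31.5766 = 0.917.

0.917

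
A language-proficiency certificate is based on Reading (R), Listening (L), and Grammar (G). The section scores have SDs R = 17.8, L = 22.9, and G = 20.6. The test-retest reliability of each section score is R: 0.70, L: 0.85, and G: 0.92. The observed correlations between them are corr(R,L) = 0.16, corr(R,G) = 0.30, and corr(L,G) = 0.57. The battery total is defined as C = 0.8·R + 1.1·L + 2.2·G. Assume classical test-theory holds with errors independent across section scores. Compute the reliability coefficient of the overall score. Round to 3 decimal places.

Var(C) = 0.8²·17.8² + 1.1²·22.9² + 2.2²·20.6² + 2·[0.88·17.8·22.9·0.16 + 1.76·17.8·20.6·0.30 + 2.42·22.9·20.6·0.57] = 2891.22 + 1803.44 = 4694.65.
Because errors are independent across components, Cov(Tᵢ,Tⱼ) = Cov(Xᵢ,Xⱼ); the off-diagonal part of the true-score variance is the same as above.
True-score variance = [0.8²·17.8²·0.70 + 1.1²·22.9²·0.85 + 2.2²·20.6²·0.92] + 1803.44 = 2570.89 + 1803.44 = 4374.33.
Reliability = 4374.33 / 4694.65 = 0.932.

0.932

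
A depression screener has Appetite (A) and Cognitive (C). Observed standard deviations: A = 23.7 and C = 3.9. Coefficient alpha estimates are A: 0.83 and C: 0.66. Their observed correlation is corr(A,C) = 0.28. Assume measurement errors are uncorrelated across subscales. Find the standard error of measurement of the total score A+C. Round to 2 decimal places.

Var(total) = 576.9 + 51.7608 = 628.661.
True-score variance = 476.241 + 51.7608 = 528.002, so reliability = 0.8399.
Error variance = 628.661 − 528.002 = 100.659; SEM = √100.659 = 10.03.

10.03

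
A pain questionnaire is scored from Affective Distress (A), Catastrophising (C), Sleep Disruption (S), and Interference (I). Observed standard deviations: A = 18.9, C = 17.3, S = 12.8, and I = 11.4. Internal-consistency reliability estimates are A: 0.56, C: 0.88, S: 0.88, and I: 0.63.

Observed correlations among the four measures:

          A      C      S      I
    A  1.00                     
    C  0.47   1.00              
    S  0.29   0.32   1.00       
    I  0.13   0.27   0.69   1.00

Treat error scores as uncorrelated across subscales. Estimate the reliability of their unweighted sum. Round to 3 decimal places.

Var(A+C+S+I) = 18.9² + 17.3² + 12.8² + 11.4² + 2·[18.9·17.3·0.47 + 18.9·12.8·0.29 + 18.9·11.4·0.13 + 17.3·12.8·0.32 + 17.3·11.4·0.27 + 12.8·11.4·0.69] = 950.3 + 953.275 = 1903.58.
Because errors are independent across components, Cov(Tᵢ,Tⱼ) = Cov(Xᵢ,Xⱼ); the off-diagonal part of the true-score variance is the same as above.
True-score variance = [18.9²·0.56 + 17.3²·0.88 + 12.8²·0.88 + 11.4²·0.63] + 953.275 = 689.467 + 953.275 = 1642.74.
Reliability = 1642.74 / 1903.58 = 0.863.

0.863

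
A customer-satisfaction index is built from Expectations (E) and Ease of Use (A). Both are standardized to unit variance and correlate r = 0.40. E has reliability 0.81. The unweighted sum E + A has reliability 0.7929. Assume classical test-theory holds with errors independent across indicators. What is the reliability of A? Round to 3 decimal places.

0.610

Var(E+A) = 2 + 2·0.40 = 2.800.
True-score variance = ρ_E + ρ_A + 2·0.40, so 0.7929 = (0.81 + ρ_A + 0.80) / 2.800.
ρ_A = 0.7929·2.800 − 0.81 − 0.80 = 0.610.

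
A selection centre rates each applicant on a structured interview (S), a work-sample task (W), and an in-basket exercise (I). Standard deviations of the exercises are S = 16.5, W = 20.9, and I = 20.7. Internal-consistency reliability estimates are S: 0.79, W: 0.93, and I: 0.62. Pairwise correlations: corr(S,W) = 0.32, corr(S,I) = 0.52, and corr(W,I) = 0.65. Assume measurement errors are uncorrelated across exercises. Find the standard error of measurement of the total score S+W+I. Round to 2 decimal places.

Var(total) = 1137.55 + 1138.34 = 2275.89.
True-score variance = 886.975 + 1138.34 = 2025.31, so reliability = 0.8899.
Error variance = 2275.89 − 2025.31 = 250.575; SEM = √250.575 = 15.83.

15.83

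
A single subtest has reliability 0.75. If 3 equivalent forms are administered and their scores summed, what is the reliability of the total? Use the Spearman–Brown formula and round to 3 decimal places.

ρ_k = kρ / (1 + (k−1)ρ) = 3·0.75 / (1 + 2·0.75) = 2.250 / 2.500 = 0.900.

0.900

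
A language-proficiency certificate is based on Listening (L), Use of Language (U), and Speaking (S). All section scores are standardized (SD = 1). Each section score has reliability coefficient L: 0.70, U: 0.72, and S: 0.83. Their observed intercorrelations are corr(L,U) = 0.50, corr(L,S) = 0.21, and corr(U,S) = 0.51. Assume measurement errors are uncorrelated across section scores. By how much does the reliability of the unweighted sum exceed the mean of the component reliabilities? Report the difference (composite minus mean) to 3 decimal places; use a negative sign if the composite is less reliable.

0.112

Var(sum) = 3 + 2.44 = 5.44; true-score variance = 2.25 + 2.44 = 4.69; composite reliability = 0.8621.
Mean component reliability = 0.7500.
Difference = 0.8621 − 0.7500 = 0.112.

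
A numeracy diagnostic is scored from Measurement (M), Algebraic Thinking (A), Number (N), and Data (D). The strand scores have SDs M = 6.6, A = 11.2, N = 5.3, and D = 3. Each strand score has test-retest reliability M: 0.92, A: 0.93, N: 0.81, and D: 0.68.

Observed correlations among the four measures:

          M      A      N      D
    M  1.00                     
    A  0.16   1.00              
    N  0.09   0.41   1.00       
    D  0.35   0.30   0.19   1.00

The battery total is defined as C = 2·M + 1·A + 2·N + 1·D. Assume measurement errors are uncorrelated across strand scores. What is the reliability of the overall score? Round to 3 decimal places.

0.928

Var(C) = 2²·6.6² + 11.2² + 2²·5.3² + 3² + 2·[2·6.6·11.2·0.16 + 4·6.6·5.3·0.09 + 2·6.6·3·0.35 + 2·11.2·5.3·0.41 + 11.2·3·0.30 + 2·5.3·3·0.19] = 421.04 + 229.809 = 650.849.
Under uncorrelated errors the observed covariances equal the true-score covariances, so only the own-variance terms attenuate.
True-score variance = [2²·6.6²·0.92 + 11.2²·0.93 + 2²·5.3²·0.81 + 3²·0.68] + 229.809 = 374.092 + 229.809 = 603.9.
Reliability = 603.9 / 650.849 = 0.928.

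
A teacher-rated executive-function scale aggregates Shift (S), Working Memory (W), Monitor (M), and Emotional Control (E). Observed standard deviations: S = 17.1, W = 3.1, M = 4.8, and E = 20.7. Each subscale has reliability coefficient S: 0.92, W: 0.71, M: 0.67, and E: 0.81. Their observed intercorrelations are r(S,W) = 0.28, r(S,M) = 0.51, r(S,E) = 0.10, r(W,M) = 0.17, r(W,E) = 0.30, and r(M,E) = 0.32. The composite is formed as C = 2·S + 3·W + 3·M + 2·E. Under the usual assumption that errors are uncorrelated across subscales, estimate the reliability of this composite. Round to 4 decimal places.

0.8932

Var(C) = 2²·17.1² + 3²·3.1² + 3²·4.8² + 2²·20.7² + 2·[6·17.1·3.1·0.28 + 6·17.1·4.8·0.51 + 4·17.1·20.7·0.10 + 9·3.1·4.8·0.17 + 6·3.1·20.7·0.30 + 6·4.8·20.7·0.32] = 3177.45 + 1621.71 = 4799.16.
Because errors are independent across components, Cov(Tᵢ,Tⱼ) = Cov(Xᵢ,Xⱼ); the off-diagonal part of the true-score variance is the same as above.
True-score variance = [2²·17.1²·0.92 + 3²·3.1²·0.71 + 3²·4.8²·0.67 + 2²·20.7²·0.81] + 1621.71 = 2664.72 + 1621.71 = 4286.42.
Reliability = 4286.42 / 4799.16 = 0.8932.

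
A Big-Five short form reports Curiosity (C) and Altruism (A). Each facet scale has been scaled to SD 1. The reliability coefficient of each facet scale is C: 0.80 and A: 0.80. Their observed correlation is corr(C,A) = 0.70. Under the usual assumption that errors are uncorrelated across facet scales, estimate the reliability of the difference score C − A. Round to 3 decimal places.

0.333

Var(C−A) = 1 + 1 − 2·0.70 = 2 − 1.4 = 0.6.
Because errors are independent across components, Cov(Tᵢ,Tⱼ) = Cov(Xᵢ,Xⱼ); the off-diagonal part of the true-score variance is the same as above.
True-score variance = [0.80 + 0.80] − 1.4 = 1.6 − 1.4 = 0.2.
Reliability = 0.2 / 0.6 = 0.333.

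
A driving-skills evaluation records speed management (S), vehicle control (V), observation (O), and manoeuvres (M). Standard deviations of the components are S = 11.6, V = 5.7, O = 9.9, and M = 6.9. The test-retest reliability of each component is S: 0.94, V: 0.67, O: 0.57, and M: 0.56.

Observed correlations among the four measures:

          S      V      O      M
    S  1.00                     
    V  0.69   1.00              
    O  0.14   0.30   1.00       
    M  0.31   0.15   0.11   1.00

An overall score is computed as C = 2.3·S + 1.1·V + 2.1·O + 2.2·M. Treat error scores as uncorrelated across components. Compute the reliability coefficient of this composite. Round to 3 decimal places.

Var(C) = 2.3²·11.6² + 1.1²·5.7² + 2.1²·9.9² + 2.2²·6.9² + 2·[2.53·11.6·5.7·0.69 + 4.83·11.6·9.9·0.14 + 5.06·11.6·6.9·0.31 + 2.31·5.7·9.9·0.30 + 2.42·5.7·6.9·0.15 + 4.62·9.9·6.9·0.11] = 1413.79 + 813.458 = 2227.25.
With uncorrelated errors the cross-covariances are all true-score covariance, so they carry over unchanged; only the diagonal terms shrink to ρᵢσᵢ².
True-score variance = [2.3²·11.6²·0.94 + 1.1²·5.7²·0.67 + 2.1²·9.9²·0.57 + 2.2²·6.9²·0.56] + 813.458 = 1070.86 + 813.458 = 1884.32.
Reliability = 1884.32 / 2227.25 = 0.846.

0.846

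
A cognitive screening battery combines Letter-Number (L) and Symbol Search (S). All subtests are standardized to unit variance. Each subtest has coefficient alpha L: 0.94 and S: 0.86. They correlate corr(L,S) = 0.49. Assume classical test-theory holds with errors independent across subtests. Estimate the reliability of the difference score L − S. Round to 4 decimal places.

0.8039

Var(L−S) = 1 + 1 − 2·0.49 = 2 − 0.98 = 1.02.
Under uncorrelated errors the observed covariances equal the true-score covariances, so only the own-variance terms attenuate.
True-score variance = [0.94 + 0.86] − 0.98 = 1.8 − 0.98 = 0.82.
Reliability = 0.82 / 1.02 = 0.8039.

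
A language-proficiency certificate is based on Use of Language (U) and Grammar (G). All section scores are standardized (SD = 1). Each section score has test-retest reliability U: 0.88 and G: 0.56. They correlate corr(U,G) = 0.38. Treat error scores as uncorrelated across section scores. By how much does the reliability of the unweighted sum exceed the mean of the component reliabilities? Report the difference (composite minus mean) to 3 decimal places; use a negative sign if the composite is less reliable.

Var(sum) = 2 + 0.76 = 2.76; true-score variance = 1.44 + 0.76 = 2.2; composite reliability = 0.7971.
Mean component reliability = 0.7200.
Difference = 0.7971 − 0.7200 = 0.077.

0.077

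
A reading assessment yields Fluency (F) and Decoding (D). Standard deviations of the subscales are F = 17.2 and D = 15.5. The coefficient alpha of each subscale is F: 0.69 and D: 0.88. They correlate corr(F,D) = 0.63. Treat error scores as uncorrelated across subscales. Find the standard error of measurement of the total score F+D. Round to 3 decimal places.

Var(total) = 536.09 + 335.916 = 872.006.
True-score variance = 415.55 + 335.916 = 751.466, so reliability = 0.8618.
Error variance = 872.006 − 751.466 = 120.54; SEM = √120.54 = 10.979.

10.979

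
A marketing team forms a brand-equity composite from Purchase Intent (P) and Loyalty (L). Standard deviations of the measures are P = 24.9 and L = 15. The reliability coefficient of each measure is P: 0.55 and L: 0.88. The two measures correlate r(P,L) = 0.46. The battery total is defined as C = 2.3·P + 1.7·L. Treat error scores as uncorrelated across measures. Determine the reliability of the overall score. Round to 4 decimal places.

Var(C) = 2.3²·24.9² + 1.7²·15² + 2·[3.91·24.9·15·0.46] = 3930.1 + 1343.55 = 5273.66.
With uncorrelated errors the cross-covariances are all true-score covariance, so they carry over unchanged; only the diagonal terms shrink to ρᵢσᵢ².
True-score variance = [2.3²·24.9²·0.55 + 1.7²·15²·0.88] + 1343.55 = 2376.14 + 1343.55 = 3719.69.
Reliability = 3719.69 / 5273.66 = 0.7053.

0.7053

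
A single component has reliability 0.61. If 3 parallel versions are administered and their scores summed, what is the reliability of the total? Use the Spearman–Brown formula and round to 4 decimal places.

0.8243

ρ_k = kρ / (1 + (k−1)ρ) = 3·0.61 / (1 + 2·0.61) = 1.830 / 2.220 = 0.8243.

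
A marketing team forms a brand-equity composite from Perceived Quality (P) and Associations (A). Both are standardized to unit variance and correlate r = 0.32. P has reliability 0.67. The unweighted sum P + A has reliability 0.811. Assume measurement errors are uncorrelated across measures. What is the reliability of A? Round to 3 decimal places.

Var(P+A) = 2 + 2·0.32 = 2.640.
True-score variance = ρ_P + ρ_A + 2·0.32, so 0.811 = (0.67 + ρ_A + 0.64) / 2.640.
ρ_A = 0.811·2.640 − 0.67 − 0.64 = 0.831.

0.831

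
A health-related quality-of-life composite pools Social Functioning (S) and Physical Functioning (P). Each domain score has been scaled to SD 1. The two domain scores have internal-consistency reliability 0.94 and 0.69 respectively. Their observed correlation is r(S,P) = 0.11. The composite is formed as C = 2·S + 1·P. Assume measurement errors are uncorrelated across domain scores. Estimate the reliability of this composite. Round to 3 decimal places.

0.899

Var(C) = 2² + 1 + 2·[2·0.11] = 5 + 0.44 = 5.44.
Because errors are independent across components, Cov(Tᵢ,Tⱼ) = Cov(Xᵢ,Xⱼ); the off-diagonal part of the true-score variance is the same as above.
True-score variance = [2²·0.94 + 0.69] + 0.44 = 4.45 + 0.44 = 4.89.
Reliability = 4.89 / 5.44 = 0.899.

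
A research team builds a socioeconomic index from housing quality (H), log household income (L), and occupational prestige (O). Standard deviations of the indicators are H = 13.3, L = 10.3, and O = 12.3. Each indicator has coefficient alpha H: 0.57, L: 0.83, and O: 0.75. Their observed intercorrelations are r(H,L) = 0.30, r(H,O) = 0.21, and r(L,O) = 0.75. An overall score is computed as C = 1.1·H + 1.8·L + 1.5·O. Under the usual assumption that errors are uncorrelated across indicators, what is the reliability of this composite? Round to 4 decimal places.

Var(C) = 1.1²·13.3² + 1.8²·10.3² + 1.5²·12.3² + 2·[1.98·13.3·10.3·0.30 + 1.65·13.3·12.3·0.21 + 2.7·10.3·12.3·0.75] = 898.171 + 789.206 = 1687.38.
With uncorrelated errors the cross-covariances are all true-score covariance, so they carry over unchanged; only the diagonal terms shrink to ρᵢσᵢ².
True-score variance = [1.1²·13.3²·0.57 + 1.8²·10.3²·0.83 + 1.5²·12.3²·0.75] + 789.206 = 662.6 + 789.206 = 1451.81.
Reliability = 1451.81 / 1687.38 = 0.8604.

0.8604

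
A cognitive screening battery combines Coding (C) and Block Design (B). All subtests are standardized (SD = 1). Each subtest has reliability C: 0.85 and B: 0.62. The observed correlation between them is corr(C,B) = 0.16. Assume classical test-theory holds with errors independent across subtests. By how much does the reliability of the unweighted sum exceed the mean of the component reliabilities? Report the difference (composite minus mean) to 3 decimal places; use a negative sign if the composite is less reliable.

0.037

Var(sum) = 2 + 0.32 = 2.32; true-score variance = 1.47 + 0.32 = 1.79; composite reliability = 0.7716.
Mean component reliability = 0.7350.
Difference = 0.7716 − 0.7350 = 0.037.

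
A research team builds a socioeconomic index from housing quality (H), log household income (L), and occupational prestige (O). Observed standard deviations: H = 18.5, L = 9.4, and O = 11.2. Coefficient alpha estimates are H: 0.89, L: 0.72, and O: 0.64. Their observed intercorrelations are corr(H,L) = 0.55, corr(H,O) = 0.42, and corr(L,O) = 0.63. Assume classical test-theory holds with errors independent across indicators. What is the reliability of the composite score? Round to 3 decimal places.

0.898

Var(H+L+O) = 18.5² + 9.4² + 11.2² + 2·[18.5·9.4·0.55 + 18.5·11.2·0.42 + 9.4·11.2·0.63] = 556.05 + 497.991 = 1054.04.
Because errors are independent across components, Cov(Tᵢ,Tⱼ) = Cov(Xᵢ,Xⱼ); the off-diagonal part of the true-score variance is the same as above.
True-score variance = [18.5²·0.89 + 9.4²·0.72 + 11.2²·0.64] + 497.991 = 448.503 + 497.991 = 946.494.
Reliability = 946.494 / 1054.04 = 0.898.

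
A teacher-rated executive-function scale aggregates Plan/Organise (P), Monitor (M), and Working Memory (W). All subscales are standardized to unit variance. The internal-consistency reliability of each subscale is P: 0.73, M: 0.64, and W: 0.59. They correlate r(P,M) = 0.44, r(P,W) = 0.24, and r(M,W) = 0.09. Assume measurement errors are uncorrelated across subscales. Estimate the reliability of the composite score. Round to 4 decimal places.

Var(P+M+W) = 3 + 2·[0.44 + 0.24 + 0.09] = 3 + 1.54 = 4.54.
With uncorrelated errors the cross-covariances are all true-score covariance, so they carry over unchanged; only the diagonal terms shrink to ρᵢσᵢ².
True-score variance = [0.73 + 0.64 + 0.59] + 1.54 = 1.96 + 1.54 = 3.5.
Reliability = 3.5 / 4.54 = 0.7709.

0.7709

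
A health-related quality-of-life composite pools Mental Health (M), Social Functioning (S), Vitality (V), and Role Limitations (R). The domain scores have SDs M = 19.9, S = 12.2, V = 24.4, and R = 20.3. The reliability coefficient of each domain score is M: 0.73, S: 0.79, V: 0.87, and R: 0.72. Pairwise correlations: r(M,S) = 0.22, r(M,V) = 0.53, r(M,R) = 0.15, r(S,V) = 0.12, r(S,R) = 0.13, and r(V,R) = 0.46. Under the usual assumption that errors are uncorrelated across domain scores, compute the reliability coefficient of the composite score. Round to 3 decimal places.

0.885

Var(M+S+V+R) = 19.9² + 12.2² + 24.4² + 20.3² + 2·[19.9·12.2·0.22 + 19.9·24.4·0.53 + 19.9·20.3·0.15 + 12.2·24.4·0.12 + 12.2·20.3·0.13 + 24.4·20.3·0.46] = 1552.3 + 1334.24 = 2886.54.
Because errors are independent across components, Cov(Tᵢ,Tⱼ) = Cov(Xᵢ,Xⱼ); the off-diagonal part of the true-score variance is the same as above.
True-score variance = [19.9²·0.73 + 12.2²·0.79 + 24.4²·0.87 + 20.3²·0.72] + 1334.24 = 1221.34 + 1334.24 = 2555.58.
Reliability = 2555.58 / 2886.54 = 0.885.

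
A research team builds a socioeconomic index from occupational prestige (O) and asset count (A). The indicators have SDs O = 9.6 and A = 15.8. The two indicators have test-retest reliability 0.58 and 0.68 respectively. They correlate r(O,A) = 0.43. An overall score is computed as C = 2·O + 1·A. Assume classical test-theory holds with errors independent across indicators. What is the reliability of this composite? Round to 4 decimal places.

Var(C) = 2²·9.6² + 15.8² + 2·[2·9.6·15.8·0.43] = 618.28 + 260.89 = 879.17.
Under uncorrelated errors the observed covariances equal the true-score covariances, so only the own-variance terms attenuate.
True-score variance = [2²·9.6²·0.58 + 15.8²·0.68] + 260.89 = 383.566 + 260.89 = 644.456.
Reliability = 644.456 / 879.17 = 0.7330.

0.7330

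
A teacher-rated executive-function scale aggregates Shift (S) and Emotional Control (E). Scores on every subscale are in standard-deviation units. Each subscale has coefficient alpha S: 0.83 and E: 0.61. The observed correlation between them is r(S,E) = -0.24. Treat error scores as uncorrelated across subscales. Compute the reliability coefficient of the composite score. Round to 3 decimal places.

Var(S+E) = 2 + 2·[(-0.24)] = 2 − 0.48 = 1.52.
Because errors are independent across components, Cov(Tᵢ,Tⱼ) = Cov(Xᵢ,Xⱼ); the off-diagonal part of the true-score variance is the same as above.
True-score variance = [0.83 + 0.61] − 0.48 = 1.44 − 0.48 = 0.96.
Reliability = 0.96 / 1.52 = 0.632.

0.632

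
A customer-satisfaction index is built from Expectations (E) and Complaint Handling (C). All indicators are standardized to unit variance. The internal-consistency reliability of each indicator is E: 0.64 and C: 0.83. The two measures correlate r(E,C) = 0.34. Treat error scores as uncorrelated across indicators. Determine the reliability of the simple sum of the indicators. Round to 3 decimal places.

0.802

Var(E+C) = 2 + 2·[0.34] = 2 + 0.68 = 2.68.
Under uncorrelated errors the observed covariances equal the true-score covariances, so only the own-variance terms attenuate.
True-score variance = [0.64 + 0.83] + 0.68 = 1.47 + 0.68 = 2.15.
Reliability = 2.15 / 2.68 = 0.802.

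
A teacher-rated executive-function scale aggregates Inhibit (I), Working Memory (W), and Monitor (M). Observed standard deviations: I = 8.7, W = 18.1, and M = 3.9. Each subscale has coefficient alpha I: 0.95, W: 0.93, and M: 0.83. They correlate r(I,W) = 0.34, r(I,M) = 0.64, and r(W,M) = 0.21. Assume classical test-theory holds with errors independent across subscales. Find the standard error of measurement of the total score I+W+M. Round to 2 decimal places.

5.41

Var(total) = 418.51 + 180.158 = 598.668.
True-score variance = 389.207 + 180.158 = 569.365, so reliability = 0.9511.
Error variance = 598.668 − 569.365 = 29.3029; SEM = √29.3029 = 5.41.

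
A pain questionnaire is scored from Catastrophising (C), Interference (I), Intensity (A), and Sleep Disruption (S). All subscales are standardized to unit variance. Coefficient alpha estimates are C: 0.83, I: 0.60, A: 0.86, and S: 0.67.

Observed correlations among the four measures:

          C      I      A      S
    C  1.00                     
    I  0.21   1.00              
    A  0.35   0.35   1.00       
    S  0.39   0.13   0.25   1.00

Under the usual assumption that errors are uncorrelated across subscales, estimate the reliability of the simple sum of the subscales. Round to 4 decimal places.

0.8587

Var(C+I+A+S) = 4 + 2·[0.21 + 0.35 + 0.39 + 0.35 + 0.13 + 0.25] = 4 + 3.36 = 7.36.
Under uncorrelated errors the observed covariances equal the true-score covariances, so only the own-variance terms attenuate.
True-score variance = [0.83 + 0.60 + 0.86 + 0.67] + 3.36 = 2.96 + 3.36 = 6.32.
Reliability = 6.32 / 7.36 = 0.8587.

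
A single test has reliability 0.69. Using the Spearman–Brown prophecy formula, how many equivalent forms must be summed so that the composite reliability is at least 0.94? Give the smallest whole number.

8

k ≥ ρ*(1−ρ₁)/(ρ₁(1−ρ*)) = 0.94·0.31 / (0.69·0.06) = 7.039.
Smallest integer k = 8.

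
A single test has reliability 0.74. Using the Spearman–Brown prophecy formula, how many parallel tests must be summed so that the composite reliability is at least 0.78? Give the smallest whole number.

2

k ≥ ρ*(1−ρ₁)/(ρ₁(1−ρ*)) = 0.78·0.26 / (0.74·0.22) = 1.246.
Smallest integer k = 2.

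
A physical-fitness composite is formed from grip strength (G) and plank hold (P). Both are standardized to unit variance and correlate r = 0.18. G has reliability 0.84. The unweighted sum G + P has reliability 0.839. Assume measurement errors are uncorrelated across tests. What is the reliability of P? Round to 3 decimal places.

Var(G+P) = 2 + 2·0.18 = 2.360.
True-score variance = ρ_G + ρ_P + 2·0.18, so 0.839 = (0.84 + ρ_P + 0.36) / 2.360.
ρ_P = 0.839·2.360 − 0.84 − 0.36 = 0.780.

0.780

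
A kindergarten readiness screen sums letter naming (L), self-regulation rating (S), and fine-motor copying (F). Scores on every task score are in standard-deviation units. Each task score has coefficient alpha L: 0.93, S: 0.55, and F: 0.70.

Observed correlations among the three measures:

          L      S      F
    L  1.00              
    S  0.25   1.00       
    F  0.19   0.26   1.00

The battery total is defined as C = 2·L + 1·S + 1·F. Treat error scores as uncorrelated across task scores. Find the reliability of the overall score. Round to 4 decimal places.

Var(C) = 2² + 1 + 1 + 2·[2·0.25 + 2·0.19 + 0.26] = 6 + 2.28 = 8.28.
Because errors are independent across components, Cov(Tᵢ,Tⱼ) = Cov(Xᵢ,Xⱼ); the off-diagonal part of the true-score variance is the same as above.
True-score variance = [2²·0.93 + 0.55 + 0.70] + 2.28 = 4.97 + 2.28 = 7.25.
Reliability = 7.25 / 8.28 = 0.8756.

0.8756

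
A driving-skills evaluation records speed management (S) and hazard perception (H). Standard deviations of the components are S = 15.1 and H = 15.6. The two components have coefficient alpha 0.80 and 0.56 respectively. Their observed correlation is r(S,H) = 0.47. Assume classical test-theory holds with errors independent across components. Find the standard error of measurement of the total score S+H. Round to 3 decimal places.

12.356

Var(total) = 471.37 + 221.426 = 692.796.
True-score variance = 318.69 + 221.426 = 540.116, so reliability = 0.7796.
Error variance = 692.796 − 540.116 = 152.68; SEM = √152.68 = 12.356.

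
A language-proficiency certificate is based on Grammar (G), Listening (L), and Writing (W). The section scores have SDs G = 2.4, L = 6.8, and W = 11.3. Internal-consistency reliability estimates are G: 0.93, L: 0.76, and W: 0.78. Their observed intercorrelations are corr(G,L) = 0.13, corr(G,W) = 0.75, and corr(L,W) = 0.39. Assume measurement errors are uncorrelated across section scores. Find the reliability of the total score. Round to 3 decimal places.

0.861

Var(G+L+W) = 2.4² + 6.8² + 11.3² + 2·[2.4·6.8·0.13 + 2.4·11.3·0.75 + 6.8·11.3·0.39] = 179.69 + 104.858 = 284.548.
Because errors are independent across components, Cov(Tᵢ,Tⱼ) = Cov(Xᵢ,Xⱼ); the off-diagonal part of the true-score variance is the same as above.
True-score variance = [2.4²·0.93 + 6.8²·0.76 + 11.3²·0.78] + 104.858 = 140.097 + 104.858 = 244.956.
Reliability = 244.956 / 284.548 = 0.861.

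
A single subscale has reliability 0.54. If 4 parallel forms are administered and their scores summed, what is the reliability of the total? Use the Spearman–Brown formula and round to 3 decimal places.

0.824

ρ_k = kρ / (1 + (k−1)ρ) = 4·0.54 / (1 + 3·0.54) = 2.160 / 2.620 = 0.824.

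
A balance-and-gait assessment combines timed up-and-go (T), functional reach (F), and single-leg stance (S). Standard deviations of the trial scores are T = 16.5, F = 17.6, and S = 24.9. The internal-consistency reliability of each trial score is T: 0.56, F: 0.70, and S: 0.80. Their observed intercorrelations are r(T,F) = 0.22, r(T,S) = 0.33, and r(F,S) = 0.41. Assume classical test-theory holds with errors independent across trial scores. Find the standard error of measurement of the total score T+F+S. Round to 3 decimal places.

18.350

Var(total) = 1202.02 + 758.294 = 1960.31.
True-score variance = 865.3 + 758.294 = 1623.59, so reliability = 0.8282.
Error variance = 1960.31 − 1623.59 = 336.72; SEM = √336.72 = 18.350.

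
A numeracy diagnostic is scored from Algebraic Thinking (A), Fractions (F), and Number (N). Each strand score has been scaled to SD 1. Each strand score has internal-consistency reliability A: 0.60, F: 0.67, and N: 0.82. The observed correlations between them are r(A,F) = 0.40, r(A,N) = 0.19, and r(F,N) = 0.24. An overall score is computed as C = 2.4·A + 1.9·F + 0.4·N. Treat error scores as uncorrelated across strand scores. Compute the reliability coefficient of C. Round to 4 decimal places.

0.7466

Var(C) = 2.4² + 1.9² + 0.4² + 2·[4.56·0.40 + 0.96·0.19 + 0.76·0.24] = 9.53 + 4.3776 = 13.9076.
Under uncorrelated errors the observed covariances equal the true-score covariances, so only the own-variance terms attenuate.
True-score variance = [2.4²·0.60 + 1.9²·0.67 + 0.4²·0.82] + 4.3776 = 6.0059 + 4.3776 = 10.3835.
Reliability = 10.3835 / 13.9076 = 0.7466.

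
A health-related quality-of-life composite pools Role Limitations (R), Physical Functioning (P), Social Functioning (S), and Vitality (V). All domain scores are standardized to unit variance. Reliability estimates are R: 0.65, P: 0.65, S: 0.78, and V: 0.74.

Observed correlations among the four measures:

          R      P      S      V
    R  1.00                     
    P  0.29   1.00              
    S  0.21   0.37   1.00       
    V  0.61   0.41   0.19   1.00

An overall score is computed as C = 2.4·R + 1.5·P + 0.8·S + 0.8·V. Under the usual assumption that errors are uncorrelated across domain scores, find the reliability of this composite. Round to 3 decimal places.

0.813

Var(C) = 2.4² + 1.5² + 0.8² + 0.8² + 2·[3.6·0.29 + 1.92·0.21 + 1.92·0.61 + 1.2·0.37 + 1.2·0.41 + 0.64·0.19] = 9.29 + 7.352 = 16.642.
With uncorrelated errors the cross-covariances are all true-score covariance, so they carry over unchanged; only the diagonal terms shrink to ρᵢσᵢ².
True-score variance = [2.4²·0.65 + 1.5²·0.65 + 0.8²·0.78 + 0.8²·0.74] + 7.352 = 6.1793 + 7.352 = 13.5313.
Reliability = 13.5313 / 16.642 = 0.813.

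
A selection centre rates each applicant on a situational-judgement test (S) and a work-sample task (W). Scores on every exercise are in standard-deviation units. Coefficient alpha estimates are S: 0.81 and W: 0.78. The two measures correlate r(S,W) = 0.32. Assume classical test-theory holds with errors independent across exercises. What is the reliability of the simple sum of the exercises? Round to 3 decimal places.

Var(S+W) = 2 + 2·[0.32] = 2 + 0.64 = 2.64.
Under uncorrelated errors the observed covariances equal the true-score covariances, so only the own-variance terms attenuate.
True-score variance = [0.81 + 0.78] + 0.64 = 1.59 + 0.64 = 2.23.
Reliability = 2.23 / 2.64 = 0.845.

0.845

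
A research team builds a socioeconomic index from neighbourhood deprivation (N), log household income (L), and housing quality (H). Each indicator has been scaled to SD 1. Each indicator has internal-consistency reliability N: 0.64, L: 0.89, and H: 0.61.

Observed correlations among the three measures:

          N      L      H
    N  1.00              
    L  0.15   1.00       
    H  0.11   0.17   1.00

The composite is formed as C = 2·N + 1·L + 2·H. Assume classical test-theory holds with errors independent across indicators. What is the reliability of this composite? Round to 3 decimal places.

0.721

Var(C) = 2² + 1 + 2² + 2·[2·0.15 + 4·0.11 + 2·0.17] = 9 + 2.16 = 11.16.
With uncorrelated errors the cross-covariances are all true-score covariance, so they carry over unchanged; only the diagonal terms shrink to ρᵢσᵢ².
True-score variance = [2²·0.64 + 0.89 + 2²·0.61] + 2.16 = 5.89 + 2.16 = 8.05.
Reliability = 8.05 / 11.16 = 0.721.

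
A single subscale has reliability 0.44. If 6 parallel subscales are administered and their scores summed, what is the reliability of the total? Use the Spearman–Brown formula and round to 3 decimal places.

0.825

ρ_k = kρ / (1 + (k−1)ρ) = 6·0.44 / (1 + 5·0.44) = 2.640 / 3.200 = 0.825.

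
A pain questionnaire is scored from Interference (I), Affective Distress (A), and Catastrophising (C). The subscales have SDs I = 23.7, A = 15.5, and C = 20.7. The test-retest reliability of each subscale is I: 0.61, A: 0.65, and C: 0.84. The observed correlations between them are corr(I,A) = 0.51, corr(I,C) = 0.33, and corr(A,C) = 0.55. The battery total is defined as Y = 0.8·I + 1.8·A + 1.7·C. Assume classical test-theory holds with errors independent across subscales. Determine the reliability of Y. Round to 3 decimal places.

0.862

Var(Y) = 0.8²·23.7² + 1.8²·15.5² + 1.7²·20.7² + 2·[1.44·23.7·15.5·0.51 + 1.36·23.7·20.7·0.33 + 3.06·15.5·20.7·0.55] = 2376.23 + 2059.9 = 4436.13.
Because errors are independent across components, Cov(Tᵢ,Tⱼ) = Cov(Xᵢ,Xⱼ); the off-diagonal part of the true-score variance is the same as above.
True-score variance = [0.8²·23.7²·0.61 + 1.8²·15.5²·0.65 + 1.7²·20.7²·0.84] + 2059.9 = 1765.45 + 2059.9 = 3825.35.
Reliability = 3825.35 / 4436.13 = 0.862.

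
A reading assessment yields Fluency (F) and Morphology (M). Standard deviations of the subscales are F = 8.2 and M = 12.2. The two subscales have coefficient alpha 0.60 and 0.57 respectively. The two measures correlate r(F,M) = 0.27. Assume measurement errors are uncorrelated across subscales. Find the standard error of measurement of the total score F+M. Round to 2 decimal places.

9.53

Var(total) = 216.08 + 54.0216 = 270.102.
True-score variance = 125.183 + 54.0216 = 179.204, so reliability = 0.6635.
Error variance = 270.102 − 179.204 = 90.8972; SEM = √90.8972 = 9.53.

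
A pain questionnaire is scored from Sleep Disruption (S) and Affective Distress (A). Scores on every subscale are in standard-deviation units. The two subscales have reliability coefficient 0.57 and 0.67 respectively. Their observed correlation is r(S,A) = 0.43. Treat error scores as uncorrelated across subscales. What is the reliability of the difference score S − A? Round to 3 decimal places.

0.333

Var(S−A) = 1 + 1 − 2·0.43 = 2 − 0.86 = 1.14.
Because errors are independent across components, Cov(Tᵢ,Tⱼ) = Cov(Xᵢ,Xⱼ); the off-diagonal part of the true-score variance is the same as above.
True-score variance = [0.57 + 0.67] − 0.86 = 1.24 − 0.86 = 0.38.
Reliability = 0.38 / 1.14 = 0.333.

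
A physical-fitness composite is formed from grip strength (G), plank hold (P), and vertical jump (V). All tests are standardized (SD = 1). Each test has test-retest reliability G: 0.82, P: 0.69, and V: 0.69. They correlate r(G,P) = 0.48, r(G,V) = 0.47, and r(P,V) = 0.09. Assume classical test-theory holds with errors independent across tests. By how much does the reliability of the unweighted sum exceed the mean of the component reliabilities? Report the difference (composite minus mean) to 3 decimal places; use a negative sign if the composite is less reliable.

0.109

Var(sum) = 3 + 2.08 = 5.08; true-score variance = 2.2 + 2.08 = 4.28; composite reliability = 0.8425.
Mean component reliability = 0.7333.
Difference = 0.8425 − 0.7333 = 0.109.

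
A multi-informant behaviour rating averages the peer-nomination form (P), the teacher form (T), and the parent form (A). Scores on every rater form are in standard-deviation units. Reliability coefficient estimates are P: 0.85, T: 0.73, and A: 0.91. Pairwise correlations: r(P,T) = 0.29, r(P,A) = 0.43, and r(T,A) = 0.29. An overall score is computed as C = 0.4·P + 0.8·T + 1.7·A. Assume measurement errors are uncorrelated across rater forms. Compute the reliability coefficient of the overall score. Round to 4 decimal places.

Var(C) = 0.4² + 0.8² + 1.7² + 2·[0.32·0.29 + 0.68·0.43 + 1.36·0.29] = 3.69 + 1.5592 = 5.2492.
Because errors are independent across components, Cov(Tᵢ,Tⱼ) = Cov(Xᵢ,Xⱼ); the off-diagonal part of the true-score variance is the same as above.
True-score variance = [0.4²·0.85 + 0.8²·0.73 + 1.7²·0.91] + 1.5592 = 3.2331 + 1.5592 = 4.7923.
Reliability = 4.7923 / 5.2492 = 0.9130.

0.9130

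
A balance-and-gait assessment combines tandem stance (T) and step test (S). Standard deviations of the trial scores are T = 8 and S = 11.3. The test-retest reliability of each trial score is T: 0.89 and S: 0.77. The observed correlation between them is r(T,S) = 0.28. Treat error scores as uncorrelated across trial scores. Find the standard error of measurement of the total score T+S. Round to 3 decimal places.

6.034

Var(total) = 191.69 + 50.624 = 242.314.
True-score variance = 155.281 + 50.624 = 205.905, so reliability = 0.8497.
Error variance = 242.314 − 205.905 = 36.4087; SEM = √36.4087 = 6.034.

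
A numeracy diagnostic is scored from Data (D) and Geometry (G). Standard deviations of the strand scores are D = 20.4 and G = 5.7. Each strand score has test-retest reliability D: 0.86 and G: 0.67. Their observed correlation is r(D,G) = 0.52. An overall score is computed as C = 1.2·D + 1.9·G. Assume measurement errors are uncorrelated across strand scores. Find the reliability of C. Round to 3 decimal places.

0.876

Var(C) = 1.2²·20.4² + 1.9²·5.7² + 2·[2.28·20.4·5.7·0.52] = 716.559 + 275.723 = 992.282.
Because errors are independent across components, Cov(Tᵢ,Tⱼ) = Cov(Xᵢ,Xⱼ); the off-diagonal part of the true-score variance is the same as above.
True-score variance = [1.2²·20.4²·0.86 + 1.9²·5.7²·0.67] + 275.723 = 593.956 + 275.723 = 869.679.
Reliability = 869.679 / 992.282 = 0.876.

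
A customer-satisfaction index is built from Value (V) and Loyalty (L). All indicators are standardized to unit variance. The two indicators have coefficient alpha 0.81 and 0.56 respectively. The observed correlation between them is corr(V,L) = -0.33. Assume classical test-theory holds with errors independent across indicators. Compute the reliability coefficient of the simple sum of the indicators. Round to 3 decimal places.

0.530

Var(V+L) = 2 + 2·[(-0.33)] = 2 − 0.66 = 1.34.
Because errors are independent across components, Cov(Tᵢ,Tⱼ) = Cov(Xᵢ,Xⱼ); the off-diagonal part of the true-score variance is the same as above.
True-score variance = [0.81 + 0.56] − 0.66 = 1.37 − 0.66 = 0.71.
Reliability = 0.71 / 1.34 = 0.530.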